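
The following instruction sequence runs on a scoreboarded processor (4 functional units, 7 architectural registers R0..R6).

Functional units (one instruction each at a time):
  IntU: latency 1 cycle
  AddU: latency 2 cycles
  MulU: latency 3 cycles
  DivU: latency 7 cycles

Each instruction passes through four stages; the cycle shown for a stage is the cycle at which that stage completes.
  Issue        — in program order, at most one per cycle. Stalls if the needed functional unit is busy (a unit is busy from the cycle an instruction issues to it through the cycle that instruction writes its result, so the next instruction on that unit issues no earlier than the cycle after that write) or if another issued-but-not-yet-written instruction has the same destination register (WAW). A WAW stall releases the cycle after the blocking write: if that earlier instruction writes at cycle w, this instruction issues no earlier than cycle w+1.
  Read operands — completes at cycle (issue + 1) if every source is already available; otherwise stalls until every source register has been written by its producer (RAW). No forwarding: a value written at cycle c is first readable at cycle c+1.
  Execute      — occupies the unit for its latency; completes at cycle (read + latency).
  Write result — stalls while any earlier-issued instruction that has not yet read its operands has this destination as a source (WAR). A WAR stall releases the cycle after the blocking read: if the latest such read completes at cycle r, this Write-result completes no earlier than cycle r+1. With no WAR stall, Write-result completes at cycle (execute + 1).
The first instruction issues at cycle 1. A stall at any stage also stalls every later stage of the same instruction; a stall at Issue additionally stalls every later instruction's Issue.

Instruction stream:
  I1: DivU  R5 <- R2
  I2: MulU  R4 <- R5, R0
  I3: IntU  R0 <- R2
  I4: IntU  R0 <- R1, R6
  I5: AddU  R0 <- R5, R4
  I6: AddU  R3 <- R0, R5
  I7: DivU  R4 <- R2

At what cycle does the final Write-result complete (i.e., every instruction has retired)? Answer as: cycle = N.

cycle = 32

[1] issue I1 (DivU)
[2] I1 read-ops; issue I2 (MulU)
[3] issue I3 (IntU)
[4] I3 read-ops
[5] I3 finished on IntU
[9] I1 finished on DivU
[10] I1→R5
[11] I2 read-ops
[12] I3→R0
[13] issue I4 (IntU)
[14] I2 finished on MulU; I4 read-ops
[15] I2→R4; I4 finished on IntU
[16] I4→R0
[17] issue I5 (AddU)
[18] I5 read-ops
[20] I5 finished on AddU
[21] I5→R0
[22] issue I6 (AddU)
[23] I6 read-ops; issue I7 (DivU)
[24] I7 read-ops
[25] I6 finished on AddU
[26] I6→R3
[31] I7 finished on DivU
[32] I7→R4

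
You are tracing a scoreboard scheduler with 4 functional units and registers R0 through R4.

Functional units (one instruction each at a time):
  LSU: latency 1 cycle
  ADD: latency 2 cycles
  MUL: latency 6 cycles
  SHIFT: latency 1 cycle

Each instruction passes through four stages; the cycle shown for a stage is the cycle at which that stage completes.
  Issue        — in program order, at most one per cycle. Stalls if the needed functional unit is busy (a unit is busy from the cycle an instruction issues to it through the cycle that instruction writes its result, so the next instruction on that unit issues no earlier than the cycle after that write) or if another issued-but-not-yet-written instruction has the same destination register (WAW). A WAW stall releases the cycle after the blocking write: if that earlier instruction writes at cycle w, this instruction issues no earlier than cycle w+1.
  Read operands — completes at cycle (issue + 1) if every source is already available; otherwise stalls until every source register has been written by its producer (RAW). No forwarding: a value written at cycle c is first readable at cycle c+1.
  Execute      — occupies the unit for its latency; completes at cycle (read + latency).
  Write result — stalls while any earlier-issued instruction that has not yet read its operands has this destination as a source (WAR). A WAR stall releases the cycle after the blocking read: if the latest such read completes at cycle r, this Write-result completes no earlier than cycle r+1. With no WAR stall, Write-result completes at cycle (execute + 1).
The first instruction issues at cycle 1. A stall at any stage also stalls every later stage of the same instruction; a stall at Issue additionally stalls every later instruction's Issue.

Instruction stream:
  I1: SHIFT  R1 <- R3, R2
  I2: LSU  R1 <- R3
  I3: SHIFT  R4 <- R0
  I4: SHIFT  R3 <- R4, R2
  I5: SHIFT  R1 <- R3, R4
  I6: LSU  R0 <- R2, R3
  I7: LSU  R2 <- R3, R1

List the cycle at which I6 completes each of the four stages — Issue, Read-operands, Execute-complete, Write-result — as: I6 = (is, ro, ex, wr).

  I1 | 1 | 2 | 3 | 4
  I2 | 5 | 6 | 7 | 8   WAW R1: wait I1 write@4
  I3 | 6 | 7 | 8 | 9
  I4 | 10 | 11 | 12 | 13   struct: SHIFT busy until I3 writes@9
  I5 | 14 | 15 | 16 | 17   struct: SHIFT busy until I4 writes@13
  I6 | 15 | 16 | 17 | 18
  I7 | 19 | 20 | 21 | 22   struct: LSU busy until I6 writes@18

I6 = (15, 16, 17, 18)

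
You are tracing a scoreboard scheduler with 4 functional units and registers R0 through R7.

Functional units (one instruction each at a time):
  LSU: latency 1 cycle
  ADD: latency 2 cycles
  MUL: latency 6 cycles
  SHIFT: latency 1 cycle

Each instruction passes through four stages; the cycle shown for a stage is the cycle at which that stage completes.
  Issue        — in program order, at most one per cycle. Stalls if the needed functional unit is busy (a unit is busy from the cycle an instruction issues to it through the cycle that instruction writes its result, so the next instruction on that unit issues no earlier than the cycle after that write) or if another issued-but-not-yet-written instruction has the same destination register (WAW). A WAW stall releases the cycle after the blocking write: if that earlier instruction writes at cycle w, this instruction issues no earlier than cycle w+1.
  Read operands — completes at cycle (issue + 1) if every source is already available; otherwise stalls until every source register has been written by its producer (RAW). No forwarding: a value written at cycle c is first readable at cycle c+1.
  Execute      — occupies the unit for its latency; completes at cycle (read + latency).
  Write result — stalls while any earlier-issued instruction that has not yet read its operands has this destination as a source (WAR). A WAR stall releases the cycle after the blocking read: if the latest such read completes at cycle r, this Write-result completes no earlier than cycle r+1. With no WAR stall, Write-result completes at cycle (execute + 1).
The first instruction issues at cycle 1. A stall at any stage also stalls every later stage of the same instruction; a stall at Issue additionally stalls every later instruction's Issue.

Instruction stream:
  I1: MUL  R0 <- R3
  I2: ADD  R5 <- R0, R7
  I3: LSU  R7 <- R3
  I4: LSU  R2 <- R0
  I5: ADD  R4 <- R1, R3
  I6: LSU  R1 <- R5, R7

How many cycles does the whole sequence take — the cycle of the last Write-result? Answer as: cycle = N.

cycle = 19

cycle 1: I1 dispatched to MUL
cycle 2: I1 operands ready | I2 dispatched to ADD
cycle 3: I3 dispatched to LSU
cycle 4: I3 operands ready
cycle 5: I3 complete
cycle 8: I1 complete
cycle 9: R0←I1
cycle 10: I2 operands ready
cycle 11: R7←I3
cycle 12: I2 complete | I4 dispatched to LSU
cycle 13: R5←I2 | I4 operands ready
cycle 14: I4 complete | I5 dispatched to ADD
cycle 15: R2←I4 | I5 operands ready
cycle 16: I6 dispatched to LSU
cycle 17: I5 complete | I6 operands ready
cycle 18: R4←I5 | I6 complete
cycle 19: R1←I6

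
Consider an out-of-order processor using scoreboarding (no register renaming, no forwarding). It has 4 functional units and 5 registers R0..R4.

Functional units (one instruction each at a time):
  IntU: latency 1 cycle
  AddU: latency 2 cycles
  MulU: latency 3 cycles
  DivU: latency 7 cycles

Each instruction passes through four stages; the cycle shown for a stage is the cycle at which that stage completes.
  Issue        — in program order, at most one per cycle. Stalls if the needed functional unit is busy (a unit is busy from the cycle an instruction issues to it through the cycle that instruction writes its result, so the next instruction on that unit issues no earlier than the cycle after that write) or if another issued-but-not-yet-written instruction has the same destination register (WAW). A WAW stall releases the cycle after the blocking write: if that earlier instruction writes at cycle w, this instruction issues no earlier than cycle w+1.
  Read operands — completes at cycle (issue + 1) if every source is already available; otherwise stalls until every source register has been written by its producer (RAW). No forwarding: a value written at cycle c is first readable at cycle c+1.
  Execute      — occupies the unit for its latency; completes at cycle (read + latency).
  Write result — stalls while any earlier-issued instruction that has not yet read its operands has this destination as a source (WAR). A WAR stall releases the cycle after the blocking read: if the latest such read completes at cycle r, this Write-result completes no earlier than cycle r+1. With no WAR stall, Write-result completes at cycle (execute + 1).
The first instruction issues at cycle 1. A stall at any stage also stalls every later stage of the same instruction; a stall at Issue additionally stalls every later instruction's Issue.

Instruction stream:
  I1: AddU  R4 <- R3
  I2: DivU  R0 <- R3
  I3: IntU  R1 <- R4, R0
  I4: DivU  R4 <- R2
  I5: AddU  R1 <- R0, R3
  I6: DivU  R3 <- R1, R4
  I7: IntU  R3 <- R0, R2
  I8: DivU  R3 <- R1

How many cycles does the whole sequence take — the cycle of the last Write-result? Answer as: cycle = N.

1) issue 1, read 2, done 4, write 5
2) issue 2, read 3, done 10, write 11
3) issue 3, read 12, done 13, write 14  <RAW R0: wait I2 write@11>
4) issue 12, read 13, done 20, write 21  <struct: DivU busy until I2 writes@11>
5) issue 15, read 16, done 18, write 19  <WAW R1: wait I3 write@14>
6) issue 22, read 23, done 30, write 31  <struct: DivU busy until I4 writes@21>
7) issue 32, read 33, done 34, write 35  <WAW R3: wait I6 write@31>
8) issue 36, read 37, done 44, write 45  <WAW R3: wait I7 write@35>

cycle = 45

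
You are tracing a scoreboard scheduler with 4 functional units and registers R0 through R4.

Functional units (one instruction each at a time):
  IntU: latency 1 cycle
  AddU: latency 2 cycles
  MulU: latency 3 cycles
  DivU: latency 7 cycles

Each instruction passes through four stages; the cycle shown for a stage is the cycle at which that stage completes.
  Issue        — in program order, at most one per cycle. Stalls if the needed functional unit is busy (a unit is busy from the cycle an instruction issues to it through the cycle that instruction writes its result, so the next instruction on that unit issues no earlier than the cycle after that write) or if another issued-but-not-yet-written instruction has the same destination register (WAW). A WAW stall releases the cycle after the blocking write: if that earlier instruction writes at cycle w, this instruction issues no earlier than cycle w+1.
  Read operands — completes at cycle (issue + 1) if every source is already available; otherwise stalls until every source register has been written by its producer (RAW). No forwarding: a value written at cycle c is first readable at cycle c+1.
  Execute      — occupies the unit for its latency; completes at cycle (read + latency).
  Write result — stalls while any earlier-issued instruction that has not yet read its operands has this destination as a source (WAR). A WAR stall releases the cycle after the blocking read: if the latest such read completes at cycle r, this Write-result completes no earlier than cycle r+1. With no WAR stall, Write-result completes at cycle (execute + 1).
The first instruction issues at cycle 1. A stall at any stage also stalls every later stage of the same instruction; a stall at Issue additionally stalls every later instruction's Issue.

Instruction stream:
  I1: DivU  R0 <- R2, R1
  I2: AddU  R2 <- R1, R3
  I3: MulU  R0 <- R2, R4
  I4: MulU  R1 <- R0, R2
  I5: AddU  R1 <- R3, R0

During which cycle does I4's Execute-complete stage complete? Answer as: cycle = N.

cycle = 21

I1  is:1  ro:2  ex:9  wr:10
I2  is:2  ro:3  ex:5  wr:6
I3  is:11  ro:12  ex:15  wr:16  — WAW R0: wait I1 write@10
I4  is:17  ro:18  ex:21  wr:22  — struct: MulU busy until I3 writes@16
I5  is:23  ro:24  ex:26  wr:27  — WAW R1: wait I4 write@22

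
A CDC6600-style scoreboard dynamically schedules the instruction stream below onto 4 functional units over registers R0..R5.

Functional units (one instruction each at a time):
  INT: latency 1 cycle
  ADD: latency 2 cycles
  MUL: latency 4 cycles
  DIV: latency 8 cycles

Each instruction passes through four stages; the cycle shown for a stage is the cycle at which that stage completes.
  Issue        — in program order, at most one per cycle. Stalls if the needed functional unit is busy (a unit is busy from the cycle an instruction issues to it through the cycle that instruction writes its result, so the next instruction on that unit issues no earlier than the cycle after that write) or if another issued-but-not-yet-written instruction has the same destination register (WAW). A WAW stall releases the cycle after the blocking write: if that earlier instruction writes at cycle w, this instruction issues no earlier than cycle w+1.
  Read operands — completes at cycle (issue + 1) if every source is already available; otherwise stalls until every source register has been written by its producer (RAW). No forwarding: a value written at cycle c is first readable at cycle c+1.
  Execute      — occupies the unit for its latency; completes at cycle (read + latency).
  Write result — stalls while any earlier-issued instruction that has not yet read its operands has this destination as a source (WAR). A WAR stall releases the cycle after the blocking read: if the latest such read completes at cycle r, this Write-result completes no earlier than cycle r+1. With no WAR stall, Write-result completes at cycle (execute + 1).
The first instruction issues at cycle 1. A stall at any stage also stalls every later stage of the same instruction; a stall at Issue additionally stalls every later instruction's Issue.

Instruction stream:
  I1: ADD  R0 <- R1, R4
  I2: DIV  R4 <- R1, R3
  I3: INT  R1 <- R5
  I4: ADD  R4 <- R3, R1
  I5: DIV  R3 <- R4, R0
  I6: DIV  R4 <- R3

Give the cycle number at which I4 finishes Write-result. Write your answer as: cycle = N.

I1: IS=1 RO=2 EX=4 WR=5
I2: IS=2 RO=3 EX=11 WR=12
I3: IS=3 RO=4 EX=5 WR=6
I4: IS=13 RO=14 EX=16 WR=17  [WAW R4: wait I2 write@12]
I5: IS=14 RO=18 EX=26 WR=27  [RAW R4: wait I4 write@17]
I6: IS=28 RO=29 EX=37 WR=38  [struct: DIV busy until I5 writes@27]

cycle = 17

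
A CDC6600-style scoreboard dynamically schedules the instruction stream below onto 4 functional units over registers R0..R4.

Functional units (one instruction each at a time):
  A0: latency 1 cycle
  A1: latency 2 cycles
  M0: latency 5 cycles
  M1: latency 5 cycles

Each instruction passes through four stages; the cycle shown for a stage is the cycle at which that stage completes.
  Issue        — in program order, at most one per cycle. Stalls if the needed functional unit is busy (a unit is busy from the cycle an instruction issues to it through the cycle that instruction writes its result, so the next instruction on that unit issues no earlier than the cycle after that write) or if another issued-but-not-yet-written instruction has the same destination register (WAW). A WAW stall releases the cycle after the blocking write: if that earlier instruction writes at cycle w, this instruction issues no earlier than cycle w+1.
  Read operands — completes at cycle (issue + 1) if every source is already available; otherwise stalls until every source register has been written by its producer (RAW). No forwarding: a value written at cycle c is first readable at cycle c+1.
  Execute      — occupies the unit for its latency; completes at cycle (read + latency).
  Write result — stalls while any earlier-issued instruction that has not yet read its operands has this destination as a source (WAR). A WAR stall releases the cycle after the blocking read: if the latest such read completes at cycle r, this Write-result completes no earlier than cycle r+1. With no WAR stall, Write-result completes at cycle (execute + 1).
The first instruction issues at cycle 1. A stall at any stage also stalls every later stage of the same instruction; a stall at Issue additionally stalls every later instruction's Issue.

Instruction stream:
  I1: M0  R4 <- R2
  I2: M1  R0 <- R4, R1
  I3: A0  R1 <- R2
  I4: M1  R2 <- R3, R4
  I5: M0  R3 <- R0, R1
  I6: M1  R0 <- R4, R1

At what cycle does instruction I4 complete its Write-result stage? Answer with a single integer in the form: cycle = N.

cycle = 23

t=1  I1→M0
t=2  I1 RO · I2→M1
t=3  I3→A0
t=4  I3 RO
t=5  I3 EX
t=7  I1 EX
t=8  I1 WR R4
t=9  I2 RO
t=10  I3 WR R1
t=14  I2 EX
t=15  I2 WR R0
t=16  I4→M1
t=17  I4 RO · I5→M0
t=18  I5 RO
t=22  I4 EX
t=23  I4 WR R2 · I5 EX
t=24  I5 WR R3 · I6→M1
t=25  I6 RO
t=30  I6 EX
t=31  I6 WR R0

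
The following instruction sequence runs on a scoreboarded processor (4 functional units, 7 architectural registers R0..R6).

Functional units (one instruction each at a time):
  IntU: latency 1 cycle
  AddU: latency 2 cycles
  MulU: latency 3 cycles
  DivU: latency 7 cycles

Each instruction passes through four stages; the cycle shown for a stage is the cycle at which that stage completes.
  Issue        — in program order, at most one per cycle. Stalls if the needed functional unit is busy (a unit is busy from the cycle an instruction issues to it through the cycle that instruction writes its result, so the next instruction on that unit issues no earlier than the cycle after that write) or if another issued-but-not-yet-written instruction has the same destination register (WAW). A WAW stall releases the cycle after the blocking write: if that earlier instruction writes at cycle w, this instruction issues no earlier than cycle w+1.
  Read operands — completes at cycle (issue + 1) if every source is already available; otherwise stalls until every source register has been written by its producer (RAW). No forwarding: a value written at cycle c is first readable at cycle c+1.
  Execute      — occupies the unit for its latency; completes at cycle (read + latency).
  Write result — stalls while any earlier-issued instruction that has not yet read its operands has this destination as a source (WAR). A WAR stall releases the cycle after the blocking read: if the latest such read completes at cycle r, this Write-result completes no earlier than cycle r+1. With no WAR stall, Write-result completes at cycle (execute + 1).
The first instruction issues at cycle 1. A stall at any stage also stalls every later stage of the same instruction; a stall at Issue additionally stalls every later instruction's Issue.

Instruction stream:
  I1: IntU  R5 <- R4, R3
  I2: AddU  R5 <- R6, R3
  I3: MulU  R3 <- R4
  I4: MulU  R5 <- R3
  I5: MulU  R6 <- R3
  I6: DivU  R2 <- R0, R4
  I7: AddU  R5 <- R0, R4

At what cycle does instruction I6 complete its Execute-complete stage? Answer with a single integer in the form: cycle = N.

cycle = 27

t=1  issue I1 (IntU)
t=2  I1 read-ops
t=3  I1 finished on IntU
t=4  I1→R5
t=5  issue I2 (AddU)
t=6  I2 read-ops · issue I3 (MulU)
t=7  I3 read-ops
t=8  I2 finished on AddU
t=9  I2→R5
t=10  I3 finished on MulU
t=11  I3→R3
t=12  issue I4 (MulU)
t=13  I4 read-ops
t=16  I4 finished on MulU
t=17  I4→R5
t=18  issue I5 (MulU)
t=19  I5 read-ops · issue I6 (DivU)
t=20  I6 read-ops · issue I7 (AddU)
t=21  I7 read-ops
t=22  I5 finished on MulU
t=23  I5→R6 · I7 finished on AddU
t=24  I7→R5
t=27  I6 finished on DivU
t=28  I6→R2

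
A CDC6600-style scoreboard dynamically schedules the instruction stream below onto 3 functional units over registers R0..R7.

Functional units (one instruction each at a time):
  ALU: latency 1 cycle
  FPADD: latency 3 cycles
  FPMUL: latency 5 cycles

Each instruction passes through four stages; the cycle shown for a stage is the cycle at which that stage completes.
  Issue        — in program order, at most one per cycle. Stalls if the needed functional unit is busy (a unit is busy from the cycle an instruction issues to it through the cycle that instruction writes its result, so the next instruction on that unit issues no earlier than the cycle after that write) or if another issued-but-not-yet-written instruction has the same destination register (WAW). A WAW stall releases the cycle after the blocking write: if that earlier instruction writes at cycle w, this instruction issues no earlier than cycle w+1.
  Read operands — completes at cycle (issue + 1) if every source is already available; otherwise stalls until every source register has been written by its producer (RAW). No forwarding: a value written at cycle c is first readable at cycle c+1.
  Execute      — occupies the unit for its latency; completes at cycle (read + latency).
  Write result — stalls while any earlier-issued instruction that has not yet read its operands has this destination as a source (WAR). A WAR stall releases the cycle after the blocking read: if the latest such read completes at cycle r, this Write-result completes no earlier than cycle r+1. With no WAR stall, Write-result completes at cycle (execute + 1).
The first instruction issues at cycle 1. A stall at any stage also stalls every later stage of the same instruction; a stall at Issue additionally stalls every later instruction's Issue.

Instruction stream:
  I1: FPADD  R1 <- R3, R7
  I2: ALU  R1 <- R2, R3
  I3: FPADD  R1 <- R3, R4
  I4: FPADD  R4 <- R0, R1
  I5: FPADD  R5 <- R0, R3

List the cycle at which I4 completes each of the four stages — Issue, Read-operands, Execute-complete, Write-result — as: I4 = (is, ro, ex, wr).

I4 = (17, 18, 21, 22)

I1  is:1  ro:2  ex:5  wr:6
I2  is:7  ro:8  ex:9  wr:10  — WAW R1: wait I1 write@6
I3  is:11  ro:12  ex:15  wr:16  — WAW R1: wait I2 write@10
I4  is:17  ro:18  ex:21  wr:22  — struct: FPADD busy until I3 writes@16
I5  is:23  ro:24  ex:27  wr:28  — struct: FPADD busy until I4 writes@22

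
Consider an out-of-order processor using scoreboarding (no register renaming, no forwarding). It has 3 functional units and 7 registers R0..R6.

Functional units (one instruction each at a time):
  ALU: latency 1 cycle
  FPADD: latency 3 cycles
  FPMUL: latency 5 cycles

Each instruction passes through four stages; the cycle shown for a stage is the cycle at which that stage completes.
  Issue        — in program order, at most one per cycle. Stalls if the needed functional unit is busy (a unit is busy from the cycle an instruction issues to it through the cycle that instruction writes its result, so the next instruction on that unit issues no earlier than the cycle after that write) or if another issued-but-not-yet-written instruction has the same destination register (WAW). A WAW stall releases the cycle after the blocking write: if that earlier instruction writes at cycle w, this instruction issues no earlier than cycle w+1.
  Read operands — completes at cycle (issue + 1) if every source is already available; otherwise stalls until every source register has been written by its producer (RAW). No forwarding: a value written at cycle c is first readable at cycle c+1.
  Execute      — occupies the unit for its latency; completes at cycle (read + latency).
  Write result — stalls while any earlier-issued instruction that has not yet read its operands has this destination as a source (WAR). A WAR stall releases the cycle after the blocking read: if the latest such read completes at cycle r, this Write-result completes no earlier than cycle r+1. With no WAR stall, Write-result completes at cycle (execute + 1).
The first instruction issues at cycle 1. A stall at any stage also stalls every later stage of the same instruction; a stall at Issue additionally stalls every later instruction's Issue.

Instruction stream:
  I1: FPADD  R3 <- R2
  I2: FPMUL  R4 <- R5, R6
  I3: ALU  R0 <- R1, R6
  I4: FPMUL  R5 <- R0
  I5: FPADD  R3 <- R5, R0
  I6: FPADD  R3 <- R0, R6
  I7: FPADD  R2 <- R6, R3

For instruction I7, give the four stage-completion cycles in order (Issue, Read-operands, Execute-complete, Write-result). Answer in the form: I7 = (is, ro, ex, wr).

cycle 1: I1 issues→FPADD
cycle 2: I1 reads | I2 issues→FPMUL
cycle 3: I2 reads | I3 issues→ALU
cycle 4: I3 reads
cycle 5: I1 exec-done | I3 exec-done
cycle 6: I1 writes R3 | I3 writes R0
cycle 8: I2 exec-done
cycle 9: I2 writes R4
cycle 10: I4 issues→FPMUL
cycle 11: I4 reads | I5 issues→FPADD
cycle 16: I4 exec-done
cycle 17: I4 writes R5
cycle 18: I5 reads
cycle 21: I5 exec-done
cycle 22: I5 writes R3
cycle 23: I6 issues→FPADD
cycle 24: I6 reads
cycle 27: I6 exec-done
cycle 28: I6 writes R3
cycle 29: I7 issues→FPADD
cycle 30: I7 reads
cycle 33: I7 exec-done
cycle 34: I7 writes R2

I7 = (29, 30, 33, 34)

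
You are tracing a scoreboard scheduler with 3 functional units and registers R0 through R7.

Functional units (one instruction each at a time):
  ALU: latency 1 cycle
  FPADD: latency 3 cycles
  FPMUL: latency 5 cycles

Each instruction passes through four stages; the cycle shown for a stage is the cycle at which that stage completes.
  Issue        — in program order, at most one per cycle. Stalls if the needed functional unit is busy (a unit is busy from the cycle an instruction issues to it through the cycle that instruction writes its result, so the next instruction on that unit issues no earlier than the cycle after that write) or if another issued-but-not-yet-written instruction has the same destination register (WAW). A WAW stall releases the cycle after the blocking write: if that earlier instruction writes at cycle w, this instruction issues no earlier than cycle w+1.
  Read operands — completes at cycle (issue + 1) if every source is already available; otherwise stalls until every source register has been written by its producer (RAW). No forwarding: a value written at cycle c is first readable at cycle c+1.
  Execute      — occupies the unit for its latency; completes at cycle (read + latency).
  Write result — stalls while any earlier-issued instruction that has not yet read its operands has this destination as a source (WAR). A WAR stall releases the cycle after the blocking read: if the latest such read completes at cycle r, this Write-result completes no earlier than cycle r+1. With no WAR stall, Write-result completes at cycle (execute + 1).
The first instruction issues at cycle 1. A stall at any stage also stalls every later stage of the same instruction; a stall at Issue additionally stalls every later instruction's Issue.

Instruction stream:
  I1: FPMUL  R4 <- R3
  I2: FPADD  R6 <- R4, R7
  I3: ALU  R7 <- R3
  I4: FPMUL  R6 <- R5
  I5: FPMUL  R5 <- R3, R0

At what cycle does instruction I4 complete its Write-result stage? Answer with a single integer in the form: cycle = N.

cycle = 21

t=1  I1→FPMUL
t=2  I1 RO · I2→FPADD
t=3  I3→ALU
t=4  I3 RO
t=5  I3 EX
t=7  I1 EX
t=8  I1 WR R4
t=9  I2 RO
t=10  I3 WR R7
t=12  I2 EX
t=13  I2 WR R6
t=14  I4→FPMUL
t=15  I4 RO
t=20  I4 EX
t=21  I4 WR R6
t=22  I5→FPMUL
t=23  I5 RO
t=28  I5 EX
t=29  I5 WR R5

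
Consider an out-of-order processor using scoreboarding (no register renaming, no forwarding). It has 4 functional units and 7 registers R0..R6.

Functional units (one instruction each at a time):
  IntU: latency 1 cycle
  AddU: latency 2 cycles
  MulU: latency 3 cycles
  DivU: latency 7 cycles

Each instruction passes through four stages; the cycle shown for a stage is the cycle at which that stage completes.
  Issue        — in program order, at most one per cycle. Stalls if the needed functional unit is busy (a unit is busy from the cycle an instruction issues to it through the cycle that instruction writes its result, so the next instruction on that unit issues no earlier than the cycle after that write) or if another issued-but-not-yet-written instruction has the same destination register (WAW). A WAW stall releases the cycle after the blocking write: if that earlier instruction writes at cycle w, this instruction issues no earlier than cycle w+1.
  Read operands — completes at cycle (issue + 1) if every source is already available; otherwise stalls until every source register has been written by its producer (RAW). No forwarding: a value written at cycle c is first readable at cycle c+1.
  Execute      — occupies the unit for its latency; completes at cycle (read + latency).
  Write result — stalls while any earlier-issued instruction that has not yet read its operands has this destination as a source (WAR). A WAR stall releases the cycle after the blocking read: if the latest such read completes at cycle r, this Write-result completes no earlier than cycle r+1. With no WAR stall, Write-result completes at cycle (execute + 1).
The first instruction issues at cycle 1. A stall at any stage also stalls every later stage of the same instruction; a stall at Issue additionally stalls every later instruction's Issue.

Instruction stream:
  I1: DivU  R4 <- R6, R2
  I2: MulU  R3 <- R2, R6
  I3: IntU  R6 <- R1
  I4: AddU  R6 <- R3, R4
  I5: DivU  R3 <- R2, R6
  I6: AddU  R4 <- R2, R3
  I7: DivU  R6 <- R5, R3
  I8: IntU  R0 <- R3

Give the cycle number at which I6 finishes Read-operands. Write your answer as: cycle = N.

t=1  I1→DivU
t=2  I1 RO, I2→MulU
t=3  I2 RO, I3→IntU
t=4  I3 RO
t=5  I3 EX
t=6  I2 EX, I3 WR R6
t=7  I2 WR R3, I4→AddU
t=9  I1 EX
t=10  I1 WR R4
t=11  I4 RO, I5→DivU
t=13  I4 EX
t=14  I4 WR R6
t=15  I5 RO, I6→AddU
t=22  I5 EX
t=23  I5 WR R3
t=24  I6 RO, I7→DivU
t=25  I7 RO, I8→IntU
t=26  I6 EX, I8 RO
t=27  I6 WR R4, I8 EX
t=28  I8 WR R0
t=32  I7 EX
t=33  I7 WR R6

cycle = 24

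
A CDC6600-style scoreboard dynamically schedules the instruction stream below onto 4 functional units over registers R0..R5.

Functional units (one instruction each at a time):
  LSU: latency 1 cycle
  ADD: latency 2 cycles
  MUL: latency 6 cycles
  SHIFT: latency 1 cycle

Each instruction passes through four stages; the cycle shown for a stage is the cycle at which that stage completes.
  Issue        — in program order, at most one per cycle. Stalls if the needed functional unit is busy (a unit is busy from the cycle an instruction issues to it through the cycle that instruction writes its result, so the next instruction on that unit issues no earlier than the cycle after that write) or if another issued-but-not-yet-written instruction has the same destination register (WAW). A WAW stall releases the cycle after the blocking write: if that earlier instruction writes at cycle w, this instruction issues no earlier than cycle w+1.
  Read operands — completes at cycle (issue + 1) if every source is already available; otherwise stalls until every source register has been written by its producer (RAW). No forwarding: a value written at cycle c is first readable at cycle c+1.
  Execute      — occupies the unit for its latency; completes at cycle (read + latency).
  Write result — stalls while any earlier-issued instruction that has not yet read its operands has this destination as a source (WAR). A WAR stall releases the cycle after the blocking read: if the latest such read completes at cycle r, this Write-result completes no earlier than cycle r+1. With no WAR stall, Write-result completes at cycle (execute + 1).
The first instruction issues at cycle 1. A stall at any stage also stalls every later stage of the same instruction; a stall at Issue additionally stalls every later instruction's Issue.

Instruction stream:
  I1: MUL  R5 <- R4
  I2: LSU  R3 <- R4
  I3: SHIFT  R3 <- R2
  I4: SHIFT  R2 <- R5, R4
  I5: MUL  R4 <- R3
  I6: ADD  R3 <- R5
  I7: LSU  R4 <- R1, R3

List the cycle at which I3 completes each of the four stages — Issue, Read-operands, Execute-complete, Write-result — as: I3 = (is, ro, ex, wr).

[1] I1→MUL
[2] I1 RO | I2→LSU
[3] I2 RO
[4] I2 EX
[5] I2 WR R3
[6] I3→SHIFT
[7] I3 RO
[8] I1 EX | I3 EX
[9] I1 WR R5 | I3 WR R3
[10] I4→SHIFT
[11] I4 RO | I5→MUL
[12] I4 EX | I5 RO | I6→ADD
[13] I4 WR R2 | I6 RO
[15] I6 EX
[16] I6 WR R3
[18] I5 EX
[19] I5 WR R4
[20] I7→LSU
[21] I7 RO
[22] I7 EX
[23] I7 WR R4

I3 = (6, 7, 8, 9)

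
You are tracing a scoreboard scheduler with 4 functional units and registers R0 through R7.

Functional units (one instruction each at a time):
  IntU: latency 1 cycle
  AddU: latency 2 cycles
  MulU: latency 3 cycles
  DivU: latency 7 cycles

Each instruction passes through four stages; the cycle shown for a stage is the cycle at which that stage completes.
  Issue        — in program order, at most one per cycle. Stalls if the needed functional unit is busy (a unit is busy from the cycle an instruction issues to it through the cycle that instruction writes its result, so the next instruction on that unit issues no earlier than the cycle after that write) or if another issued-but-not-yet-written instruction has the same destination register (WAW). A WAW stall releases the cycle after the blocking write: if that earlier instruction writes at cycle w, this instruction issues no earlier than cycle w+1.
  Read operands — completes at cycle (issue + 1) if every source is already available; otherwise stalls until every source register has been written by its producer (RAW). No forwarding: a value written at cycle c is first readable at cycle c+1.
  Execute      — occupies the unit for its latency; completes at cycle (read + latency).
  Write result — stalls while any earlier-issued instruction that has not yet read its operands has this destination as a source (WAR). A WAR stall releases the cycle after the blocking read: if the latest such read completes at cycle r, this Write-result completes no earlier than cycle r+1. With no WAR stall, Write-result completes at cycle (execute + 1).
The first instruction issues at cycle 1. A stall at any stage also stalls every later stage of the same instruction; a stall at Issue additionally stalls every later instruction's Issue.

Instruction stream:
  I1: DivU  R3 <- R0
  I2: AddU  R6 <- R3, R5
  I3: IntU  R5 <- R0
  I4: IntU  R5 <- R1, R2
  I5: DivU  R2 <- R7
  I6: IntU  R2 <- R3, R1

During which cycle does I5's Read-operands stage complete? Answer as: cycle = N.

cycle = 15

I1  is:1  ro:2  ex:9  wr:10
I2  is:2  ro:11  ex:13  wr:14  — RAW R3: wait I1 write@10
I3  is:3  ro:4  ex:5  wr:12  — WAR R5: wait I2 read@11
I4  is:13  ro:14  ex:15  wr:16  — struct: IntU busy until I3 writes@12
I5  is:14  ro:15  ex:22  wr:23
I6  is:24  ro:25  ex:26  wr:27  — WAW R2: wait I5 write@23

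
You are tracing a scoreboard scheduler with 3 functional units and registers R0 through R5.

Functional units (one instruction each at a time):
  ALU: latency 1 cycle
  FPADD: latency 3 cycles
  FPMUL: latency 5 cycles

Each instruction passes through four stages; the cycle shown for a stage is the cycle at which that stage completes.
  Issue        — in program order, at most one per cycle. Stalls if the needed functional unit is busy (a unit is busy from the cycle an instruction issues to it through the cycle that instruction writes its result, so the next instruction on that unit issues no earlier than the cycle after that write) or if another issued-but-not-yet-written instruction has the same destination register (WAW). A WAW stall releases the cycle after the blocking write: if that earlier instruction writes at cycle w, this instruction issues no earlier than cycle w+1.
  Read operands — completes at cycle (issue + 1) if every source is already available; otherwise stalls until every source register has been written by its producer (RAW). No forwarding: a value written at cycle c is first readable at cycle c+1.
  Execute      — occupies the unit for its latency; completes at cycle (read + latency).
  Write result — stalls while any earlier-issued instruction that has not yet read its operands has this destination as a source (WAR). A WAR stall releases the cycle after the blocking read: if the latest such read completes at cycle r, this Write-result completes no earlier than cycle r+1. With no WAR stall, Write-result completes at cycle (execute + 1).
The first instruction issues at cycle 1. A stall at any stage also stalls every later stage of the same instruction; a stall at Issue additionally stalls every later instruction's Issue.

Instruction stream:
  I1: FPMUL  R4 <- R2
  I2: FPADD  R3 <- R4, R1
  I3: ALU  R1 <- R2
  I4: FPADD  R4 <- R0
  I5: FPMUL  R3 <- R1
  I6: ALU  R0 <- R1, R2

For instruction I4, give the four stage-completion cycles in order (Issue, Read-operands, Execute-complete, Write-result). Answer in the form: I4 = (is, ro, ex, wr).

c1: issue I1 (FPMUL)
c2: I1 read-ops, issue I2 (FPADD)
c3: issue I3 (ALU)
c4: I3 read-ops
c5: I3 finished on ALU
c7: I1 finished on FPMUL
c8: I1→R4
c9: I2 read-ops
c10: I3→R1
c12: I2 finished on FPADD
c13: I2→R3
c14: issue I4 (FPADD)
c15: I4 read-ops, issue I5 (FPMUL)
c16: I5 read-ops, issue I6 (ALU)
c17: I6 read-ops
c18: I4 finished on FPADD, I6 finished on ALU
c19: I4→R4, I6→R0
c21: I5 finished on FPMUL
c22: I5→R3

I4 = (14, 15, 18, 19)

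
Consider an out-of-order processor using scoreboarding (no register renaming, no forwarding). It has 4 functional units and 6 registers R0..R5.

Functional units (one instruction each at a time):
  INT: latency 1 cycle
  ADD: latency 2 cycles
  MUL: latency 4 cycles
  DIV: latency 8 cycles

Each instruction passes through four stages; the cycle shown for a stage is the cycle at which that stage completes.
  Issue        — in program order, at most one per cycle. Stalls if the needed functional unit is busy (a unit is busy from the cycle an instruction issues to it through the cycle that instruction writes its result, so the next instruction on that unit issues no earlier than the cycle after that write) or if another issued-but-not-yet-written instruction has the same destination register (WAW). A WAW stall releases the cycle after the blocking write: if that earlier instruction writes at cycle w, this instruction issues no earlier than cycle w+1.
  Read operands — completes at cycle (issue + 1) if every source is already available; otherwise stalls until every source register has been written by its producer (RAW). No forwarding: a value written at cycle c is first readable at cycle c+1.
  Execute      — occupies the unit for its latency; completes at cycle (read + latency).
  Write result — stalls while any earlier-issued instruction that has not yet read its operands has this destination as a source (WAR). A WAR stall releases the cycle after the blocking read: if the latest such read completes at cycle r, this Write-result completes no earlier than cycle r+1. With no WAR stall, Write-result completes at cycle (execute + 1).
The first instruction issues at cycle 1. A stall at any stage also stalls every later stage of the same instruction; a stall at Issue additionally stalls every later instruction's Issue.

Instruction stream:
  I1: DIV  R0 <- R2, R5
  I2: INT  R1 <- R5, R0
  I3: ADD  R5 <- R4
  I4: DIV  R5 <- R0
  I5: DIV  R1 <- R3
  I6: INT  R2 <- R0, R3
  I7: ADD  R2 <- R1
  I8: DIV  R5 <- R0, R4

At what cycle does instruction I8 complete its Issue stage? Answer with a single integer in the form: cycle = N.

cycle = 36

[1] I1 issues→DIV
[2] I1 reads · I2 issues→INT
[3] I3 issues→ADD
[4] I3 reads
[6] I3 exec-done
[10] I1 exec-done
[11] I1 writes R0
[12] I2 reads
[13] I2 exec-done · I3 writes R5
[14] I2 writes R1 · I4 issues→DIV
[15] I4 reads
[23] I4 exec-done
[24] I4 writes R5
[25] I5 issues→DIV
[26] I5 reads · I6 issues→INT
[27] I6 reads
[28] I6 exec-done
[29] I6 writes R2
[30] I7 issues→ADD
[34] I5 exec-done
[35] I5 writes R1
[36] I7 reads · I8 issues→DIV
[37] I8 reads
[38] I7 exec-done
[39] I7 writes R2
[45] I8 exec-done
[46] I8 writes R5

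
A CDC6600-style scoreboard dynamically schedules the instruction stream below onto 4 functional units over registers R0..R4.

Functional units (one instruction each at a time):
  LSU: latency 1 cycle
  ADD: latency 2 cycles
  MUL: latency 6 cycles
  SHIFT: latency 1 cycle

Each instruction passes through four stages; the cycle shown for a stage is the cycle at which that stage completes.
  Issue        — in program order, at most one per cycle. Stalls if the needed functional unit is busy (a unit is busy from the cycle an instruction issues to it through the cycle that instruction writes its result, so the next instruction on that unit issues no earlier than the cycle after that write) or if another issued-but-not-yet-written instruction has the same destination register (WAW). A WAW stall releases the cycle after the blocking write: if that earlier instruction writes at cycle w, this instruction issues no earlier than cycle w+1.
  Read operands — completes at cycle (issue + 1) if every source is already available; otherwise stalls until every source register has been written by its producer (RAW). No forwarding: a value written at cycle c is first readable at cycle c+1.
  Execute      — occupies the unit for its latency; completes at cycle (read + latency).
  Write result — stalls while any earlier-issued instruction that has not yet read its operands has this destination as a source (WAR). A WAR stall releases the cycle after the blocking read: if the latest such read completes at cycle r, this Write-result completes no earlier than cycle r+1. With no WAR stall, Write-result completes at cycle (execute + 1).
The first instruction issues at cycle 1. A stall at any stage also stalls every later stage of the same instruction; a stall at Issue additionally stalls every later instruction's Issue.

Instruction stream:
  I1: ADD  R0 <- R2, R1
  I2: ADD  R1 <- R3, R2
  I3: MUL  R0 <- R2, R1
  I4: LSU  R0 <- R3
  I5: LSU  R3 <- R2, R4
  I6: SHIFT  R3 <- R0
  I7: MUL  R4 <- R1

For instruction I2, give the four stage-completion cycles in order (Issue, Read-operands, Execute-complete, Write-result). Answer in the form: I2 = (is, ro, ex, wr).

cycle 1: I1 issues→ADD
cycle 2: I1 reads
cycle 4: I1 exec-done
cycle 5: I1 writes R0
cycle 6: I2 issues→ADD
cycle 7: I2 reads · I3 issues→MUL
cycle 9: I2 exec-done
cycle 10: I2 writes R1
cycle 11: I3 reads
cycle 17: I3 exec-done
cycle 18: I3 writes R0
cycle 19: I4 issues→LSU
cycle 20: I4 reads
cycle 21: I4 exec-done
cycle 22: I4 writes R0
cycle 23: I5 issues→LSU
cycle 24: I5 reads
cycle 25: I5 exec-done
cycle 26: I5 writes R3
cycle 27: I6 issues→SHIFT
cycle 28: I6 reads · I7 issues→MUL
cycle 29: I6 exec-done · I7 reads
cycle 30: I6 writes R3
cycle 35: I7 exec-done
cycle 36: I7 writes R4

I2 = (6, 7, 9, 10)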